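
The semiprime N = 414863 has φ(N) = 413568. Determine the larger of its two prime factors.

φ(n) = (p−1)(q−1) = n − (p+q) + 1, so p + q = 414863 − 413568 + 1 = 1296.
p and q are the roots of t² − 1296t + 414863 = 0.
Discriminant: 1296² − 4·414863 = 1679616 − 1659452 = 20164; √20164 = 142.
q = (1296 − 142)/2 = 577, p = (1296 + 142)/2 = 719.
Check: 577 · 719 = 414863.

719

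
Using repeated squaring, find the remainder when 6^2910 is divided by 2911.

6^1 ≡ 6 (mod 2911)
6^2 ≡ 6^2 = 36 ≡ 36 (mod 2911)
6^4 ≡ 36^2 = 1296 ≡ 1296 (mod 2911)
6^8 ≡ 1296^2 = 1679616 ≡ 2880 (mod 2911)
6^16 ≡ 2880^2 = 8294400 ≡ 961 (mod 2911)
6^32 ≡ 961^2 = 923521 ≡ 734 (mod 2911)
6^64 ≡ 734^2 = 538756 ≡ 221 (mod 2911)
6^128 ≡ 221^2 = 48841 ≡ 2265 (mod 2911)
6^256 ≡ 2265^2 = 5130225 ≡ 1043 (mod 2911)
6^512 ≡ 1043^2 = 1087849 ≡ 2046 (mod 2911)
6^1024 ≡ 2046^2 = 4186116 ≡ 98 (mod 2911)
6^2048 ≡ 98^2 = 9604 ≡ 871 (mod 2911)
2910 = 2048 + 512 + 256 + 64 + 16 + 8 + 4 + 2 in binary powers of 2.
So 6^2910 ≡ 871 · 2046 · 1043 · 221 · 961 · 2880 · 1296 · 36 ≡ 747 (mod 2911).
Since 747 ≠ 1, base 6 is a Fermat witness: 2911 is composite.

747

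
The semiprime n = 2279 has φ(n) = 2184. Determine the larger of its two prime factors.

φ(n) = (p−1)(q−1) = n − (p+q) + 1, so p + q = 2279 − 2184 + 1 = 96.
p and q are the roots of t² − 96t + 2279 = 0.
Discriminant: 96² − 4·2279 = 9216 − 9116 = 100; √100 = 10.
q = (96 − 10)/2 = 43, p = (96 + 10)/2 = 53.
Check: 43 · 53 = 2279.

53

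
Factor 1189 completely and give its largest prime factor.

41

1189 = 29 · 41
41 is prime.
So 1189 = 29 · 41; the largest prime factor is 41.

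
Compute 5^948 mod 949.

5^1 ≡ 5 (mod 949)
5^2 ≡ 5^2 = 25 ≡ 25 (mod 949)
5^4 ≡ 25^2 = 625 ≡ 625 (mod 949)
5^8 ≡ 625^2 = 390625 ≡ 586 (mod 949)
5^16 ≡ 586^2 = 343396 ≡ 807 (mod 949)
5^32 ≡ 807^2 = 651249 ≡ 235 (mod 949)
5^64 ≡ 235^2 = 55225 ≡ 183 (mod 949)
5^128 ≡ 183^2 = 33489 ≡ 274 (mod 949)
5^256 ≡ 274^2 = 75076 ≡ 105 (mod 949)
5^512 ≡ 105^2 = 11025 ≡ 586 (mod 949)
948 = 512 + 256 + 128 + 32 + 16 + 4 in binary powers of 2.
So 5^948 ≡ 586 · 105 · 274 · 235 · 807 · 625 ≡ 885 (mod 949).
Since 885 ≠ 1, base 5 is a Fermat witness: 949 is composite.

885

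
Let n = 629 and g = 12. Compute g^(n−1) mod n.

268

12^1 ≡ 12 (mod 629)
12^2 ≡ 12^2 = 144 ≡ 144 (mod 629)
12^4 ≡ 144^2 = 20736 ≡ 608 (mod 629)
12^8 ≡ 608^2 = 369664 ≡ 441 (mod 629)
12^16 ≡ 441^2 = 194481 ≡ 120 (mod 629)
12^32 ≡ 120^2 = 14400 ≡ 562 (mod 629)
12^64 ≡ 562^2 = 315844 ≡ 86 (mod 629)
12^128 ≡ 86^2 = 7396 ≡ 477 (mod 629)
12^256 ≡ 477^2 = 227529 ≡ 460 (mod 629)
12^512 ≡ 460^2 = 211600 ≡ 256 (mod 629)
628 = 512 + 64 + 32 + 16 + 4 in binary powers of 2.
So 12^628 ≡ 256 · 86 · 562 · 120 · 608 ≡ 268 (mod 629).
Since 268 ≠ 1, base 12 is a Fermat witness: 629 is composite.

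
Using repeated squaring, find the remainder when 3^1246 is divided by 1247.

608

3^1 ≡ 3 (mod 1247)
3^2 ≡ 3^2 = 9 ≡ 9 (mod 1247)
3^4 ≡ 9^2 = 81 ≡ 81 (mod 1247)
3^8 ≡ 81^2 = 6561 ≡ 326 (mod 1247)
3^16 ≡ 326^2 = 106276 ≡ 281 (mod 1247)
3^32 ≡ 281^2 = 78961 ≡ 400 (mod 1247)
3^64 ≡ 400^2 = 160000 ≡ 384 (mod 1247)
3^128 ≡ 384^2 = 147456 ≡ 310 (mod 1247)
3^256 ≡ 310^2 = 96100 ≡ 81 (mod 1247)
3^512 ≡ 81^2 = 6561 ≡ 326 (mod 1247)
3^1024 ≡ 326^2 = 106276 ≡ 281 (mod 1247)
1246 = 1024 + 128 + 64 + 16 + 8 + 4 + 2 in binary powers of 2.
So 3^1246 ≡ 281 · 310 · 384 · 281 · 326 · 81 · 9 ≡ 608 (mod 1247).
Since 608 ≠ 1, base 3 is a Fermat witness: 1247 is composite.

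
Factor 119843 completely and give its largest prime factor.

79

119843 = 37 · 3239
3239 = 41 · 79
79 is prime.
So 119843 = 37 · 41 · 79; the largest prime factor is 79.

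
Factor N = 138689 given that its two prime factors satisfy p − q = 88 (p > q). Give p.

Since p = q + 88, we have 138689 = q(q + 88), so q² + 88q − 138689 = 0.
Discriminant: 88² + 4·138689 = 7744 + 554756 = 562500; √562500 = 750.
q = (−88 + 750)/2 = 331, and p = q + 88 = 419.
Check: 331 · 419 = 138689.

419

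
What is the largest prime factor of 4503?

79

4503 = 3 · 1501
1501 = 19 · 79
79 is prime.
So 4503 = 3 · 19 · 79; the largest prime factor is 79.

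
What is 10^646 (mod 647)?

1

10^1 ≡ 10 (mod 647)
10^2 ≡ 10^2 = 100 ≡ 100 (mod 647)
10^4 ≡ 100^2 = 10000 ≡ 295 (mod 647)
10^8 ≡ 295^2 = 87025 ≡ 327 (mod 647)
10^16 ≡ 327^2 = 106929 ≡ 174 (mod 647)
10^32 ≡ 174^2 = 30276 ≡ 514 (mod 647)
10^64 ≡ 514^2 = 264196 ≡ 220 (mod 647)
10^128 ≡ 220^2 = 48400 ≡ 522 (mod 647)
10^256 ≡ 522^2 = 272484 ≡ 97 (mod 647)
10^512 ≡ 97^2 = 9409 ≡ 351 (mod 647)
646 = 512 + 128 + 4 + 2 in binary powers of 2.
So 10^646 ≡ 351 · 522 · 295 · 100 ≡ 1 (mod 647).
Since the result is 1, base 10 gives no evidence that 647 is composite.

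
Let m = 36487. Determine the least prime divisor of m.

11

36487 is odd.
Digit sum 28, not divisible by 3.
Ends in 7: not divisible by 5.
7: 36487 = 7·5212 + 3
11: 36487 = 11·3317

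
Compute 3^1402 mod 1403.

3^1 ≡ 3 (mod 1403)
3^2 ≡ 3^2 = 9 ≡ 9 (mod 1403)
3^4 ≡ 9^2 = 81 ≡ 81 (mod 1403)
3^8 ≡ 81^2 = 6561 ≡ 949 (mod 1403)
3^16 ≡ 949^2 = 900601 ≡ 1278 (mod 1403)
3^32 ≡ 1278^2 = 1633284 ≡ 192 (mod 1403)
3^64 ≡ 192^2 = 36864 ≡ 386 (mod 1403)
3^128 ≡ 386^2 = 148996 ≡ 278 (mod 1403)
3^256 ≡ 278^2 = 77284 ≡ 119 (mod 1403)
3^512 ≡ 119^2 = 14161 ≡ 131 (mod 1403)
3^1024 ≡ 131^2 = 17161 ≡ 325 (mod 1403)
1402 = 1024 + 256 + 64 + 32 + 16 + 8 + 2 in binary powers of 2.
So 3^1402 ≡ 325 · 119 · 386 · 192 · 1278 · 949 · 9 ≡ 680 (mod 1403).
Since 680 ≠ 1, base 3 is a Fermat witness: 1403 is composite.

680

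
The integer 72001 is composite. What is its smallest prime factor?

89

72001 is odd.
Digit sum 10, not divisible by 3.
Ends in 1: not divisible by 5.
7: 72001 = 7·10285 + 6
11: 72001 = 11·6545 + 6
13: 72001 = 13·5538 + 7
17: 72001 = 17·4235 + 6
19: 72001 = 19·3789 + 10
23: 72001 = 23·3130 + 11
29: 72001 = 29·2482 + 23
31: 72001 = 31·2322 + 19
37: 72001 = 37·1945 + 36
41: 72001 = 41·1756 + 5
43: 72001 = 43·1674 + 19
47: 72001 = 47·1531 + 44
53: 72001 = 53·1358 + 27
59: 72001 = 59·1220 + 21
61: 72001 = 61·1180 + 21
67: 72001 = 67·1074 + 43
71: 72001 = 71·1014 + 7
73: 72001 = 73·986 + 23
79: 72001 = 79·911 + 32
83: 72001 = 83·867 + 40
89: 72001 = 89·809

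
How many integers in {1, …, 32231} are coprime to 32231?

Factor: 32231 = 167 · 193.
φ(32231) = (167−1) · (193−1) = 166 · 192 = 31872.

31872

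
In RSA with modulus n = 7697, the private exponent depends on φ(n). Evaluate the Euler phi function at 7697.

Factor: 7697 = 43 · 179.
φ(7697) = (43−1) · (179−1) = 42 · 178 = 7476.

7476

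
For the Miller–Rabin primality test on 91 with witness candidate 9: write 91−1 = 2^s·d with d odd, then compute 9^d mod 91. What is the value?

1

91 − 1 = 90 = 2^1 · 45, so d = 45.
9^1 ≡ 9 (mod 91)
9^2 ≡ 9^2 = 81 ≡ 81 (mod 91)
9^4 ≡ 81^2 = 6561 ≡ 9 (mod 91)
9^8 ≡ 9^2 = 81 ≡ 81 (mod 91)
9^16 ≡ 81^2 = 6561 ≡ 9 (mod 91)
9^32 ≡ 9^2 = 81 ≡ 81 (mod 91)
45 = 32 + 8 + 4 + 1 in binary powers of 2.
So 9^45 ≡ 81 · 81 · 9 · 9 ≡ 1 (mod 91).
Since 9^d ≡ 1 (mod 91), base 9 does not prove 91 composite.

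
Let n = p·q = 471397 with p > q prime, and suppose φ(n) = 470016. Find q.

613

φ(n) = (p−1)(q−1) = n − (p+q) + 1, so p + q = 471397 − 470016 + 1 = 1382.
p and q are the roots of t² − 1382t + 471397 = 0.
Discriminant: 1382² − 4·471397 = 1909924 − 1885588 = 24336; √24336 = 156.
q = (1382 − 156)/2 = 613, p = (1382 + 156)/2 = 769.
Check: 613 · 769 = 471397.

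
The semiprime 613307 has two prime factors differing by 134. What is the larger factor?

853

Since p = q + 134, we have 613307 = q(q + 134), so q² + 134q − 613307 = 0.
Discriminant: 134² + 4·613307 = 17956 + 2453228 = 2471184; √2471184 = 1572.
q = (−134 + 1572)/2 = 719, and p = q + 134 = 853.
Check: 719 · 853 = 613307.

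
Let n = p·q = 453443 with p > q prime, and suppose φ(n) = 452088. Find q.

599

φ(n) = (p−1)(q−1) = n − (p+q) + 1, so p + q = 453443 − 452088 + 1 = 1356.
p and q are the roots of t² − 1356t + 453443 = 0.
Discriminant: 1356² − 4·453443 = 1838736 − 1813772 = 24964; √24964 = 158.
q = (1356 − 158)/2 = 599, p = (1356 + 158)/2 = 757.
Check: 599 · 757 = 453443.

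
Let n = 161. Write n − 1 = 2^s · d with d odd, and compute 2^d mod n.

161 − 1 = 160 = 2^5 · 5, so d = 5.
2^1 ≡ 2 (mod 161)
2^2 ≡ 2^2 = 4 ≡ 4 (mod 161)
2^4 ≡ 4^2 = 16 ≡ 16 (mod 161)
5 = 4 + 1 in binary powers of 2.
So 2^5 ≡ 16 · 2 ≡ 32 (mod 161).
Squaring chain: 32 → 58 → 144 → 128 → 123; never reaches −1, so base 2 is a Miller–Rabin witness that 161 is composite.

32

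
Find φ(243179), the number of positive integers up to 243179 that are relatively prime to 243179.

228096

Factor: 243179 = 23 · 97 · 109.
φ(243179) = (23−1) · (97−1) · (109−1) = 22 · 96 · 108 = 228096.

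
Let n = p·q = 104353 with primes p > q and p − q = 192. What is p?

433

Since p = q + 192, we have 104353 = q(q + 192), so q² + 192q − 104353 = 0.
Discriminant: 192² + 4·104353 = 36864 + 417412 = 454276; √454276 = 674.
q = (−192 + 674)/2 = 241, and p = q + 192 = 433.
Check: 241 · 433 = 104353.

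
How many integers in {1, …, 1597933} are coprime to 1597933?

1555008

Factor: 1597933 = 79 · 113 · 179.
φ(1597933) = (79−1) · (113−1) · (179−1) = 78 · 112 · 178 = 1555008.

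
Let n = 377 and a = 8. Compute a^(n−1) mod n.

53

8^1 ≡ 8 (mod 377)
8^2 ≡ 8^2 = 64 ≡ 64 (mod 377)
8^4 ≡ 64^2 = 4096 ≡ 326 (mod 377)
8^8 ≡ 326^2 = 106276 ≡ 339 (mod 377)
8^16 ≡ 339^2 = 114921 ≡ 313 (mod 377)
8^32 ≡ 313^2 = 97969 ≡ 326 (mod 377)
8^64 ≡ 326^2 = 106276 ≡ 339 (mod 377)
8^128 ≡ 339^2 = 114921 ≡ 313 (mod 377)
8^256 ≡ 313^2 = 97969 ≡ 326 (mod 377)
376 = 256 + 64 + 32 + 16 + 8 in binary powers of 2.
So 8^376 ≡ 326 · 339 · 326 · 313 · 339 ≡ 53 (mod 377).
Since 53 ≠ 1, base 8 is a Fermat witness: 377 is composite.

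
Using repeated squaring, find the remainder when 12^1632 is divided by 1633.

12^1 ≡ 12 (mod 1633)
12^2 ≡ 12^2 = 144 ≡ 144 (mod 1633)
12^4 ≡ 144^2 = 20736 ≡ 1140 (mod 1633)
12^8 ≡ 1140^2 = 1299600 ≡ 1365 (mod 1633)
12^16 ≡ 1365^2 = 1863225 ≡ 1605 (mod 1633)
12^32 ≡ 1605^2 = 2576025 ≡ 784 (mod 1633)
12^64 ≡ 784^2 = 614656 ≡ 648 (mod 1633)
12^128 ≡ 648^2 = 419904 ≡ 223 (mod 1633)
12^256 ≡ 223^2 = 49729 ≡ 739 (mod 1633)
12^512 ≡ 739^2 = 546121 ≡ 699 (mod 1633)
12^1024 ≡ 699^2 = 488601 ≡ 334 (mod 1633)
1632 = 1024 + 512 + 64 + 32 in binary powers of 2.
So 12^1632 ≡ 334 · 699 · 648 · 784 ≡ 841 (mod 1633).
Since 841 ≠ 1, base 12 is a Fermat witness: 1633 is composite.

841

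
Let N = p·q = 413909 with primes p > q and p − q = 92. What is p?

691

Since p = q + 92, we have 413909 = q(q + 92), so q² + 92q − 413909 = 0.
Discriminant: 92² + 4·413909 = 8464 + 1655636 = 1664100; √1664100 = 1290.
q = (−92 + 1290)/2 = 599, and p = q + 92 = 691.
Check: 599 · 691 = 413909.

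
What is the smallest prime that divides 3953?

3953 is odd.
Digit sum 20, not divisible by 3.
Ends in 3: not divisible by 5.
7: 3953 = 7·564 + 5
11: 3953 = 11·359 + 4
13: 3953 = 13·304 + 1
17: 3953 = 17·232 + 9
19: 3953 = 19·208 + 1
23: 3953 = 23·171 + 20
29: 3953 = 29·136 + 9
31: 3953 = 31·127 + 16
37: 3953 = 37·106 + 31
41: 3953 = 41·96 + 17
43: 3953 = 43·91 + 40
47: 3953 = 47·84 + 5
53: 3953 = 53·74 + 31
59: 3953 = 59·67

59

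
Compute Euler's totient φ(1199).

Factor: 1199 = 11 · 109.
φ(1199) = (11−1) · (109−1) = 10 · 108 = 1080.

1080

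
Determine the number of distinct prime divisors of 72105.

72105 = 3 · 24035
24035 = 5 · 4807
4807 = 11 · 437
437 = 19 · 23
72105 = 3 · 5 · 11 · 19 · 23, which has 5 distinct prime factors.

5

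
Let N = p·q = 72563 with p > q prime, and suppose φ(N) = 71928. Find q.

φ(n) = (p−1)(q−1) = n − (p+q) + 1, so p + q = 72563 − 71928 + 1 = 636.
p and q are the roots of t² − 636t + 72563 = 0.
Discriminant: 636² − 4·72563 = 404496 − 290252 = 114244; √114244 = 338.
q = (636 − 338)/2 = 149, p = (636 + 338)/2 = 487.
Check: 149 · 487 = 72563.

149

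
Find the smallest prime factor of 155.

155 is odd.
Digit sum 11, not divisible by 3.
Ends in 5: divisible by 5.

5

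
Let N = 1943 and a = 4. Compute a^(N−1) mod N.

4^1 ≡ 4 (mod 1943)
4^2 ≡ 4^2 = 16 ≡ 16 (mod 1943)
4^4 ≡ 16^2 = 256 ≡ 256 (mod 1943)
4^8 ≡ 256^2 = 65536 ≡ 1417 (mod 1943)
4^16 ≡ 1417^2 = 2007889 ≡ 770 (mod 1943)
4^32 ≡ 770^2 = 592900 ≡ 285 (mod 1943)
4^64 ≡ 285^2 = 81225 ≡ 1562 (mod 1943)
4^128 ≡ 1562^2 = 2439844 ≡ 1379 (mod 1943)
4^256 ≡ 1379^2 = 1901641 ≡ 1387 (mod 1943)
4^512 ≡ 1387^2 = 1923769 ≡ 199 (mod 1943)
4^1024 ≡ 199^2 = 39601 ≡ 741 (mod 1943)
1942 = 1024 + 512 + 256 + 128 + 16 + 4 + 2 in binary powers of 2.
So 4^1942 ≡ 741 · 199 · 1387 · 1379 · 770 · 256 · 16 ≡ 864 (mod 1943).
Since 864 ≠ 1, base 4 is a Fermat witness: 1943 is composite.

864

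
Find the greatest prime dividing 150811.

150811 = 23 · 6557
6557 = 79 · 83
83 is prime.
So 150811 = 23 · 79 · 83; the largest prime factor is 83.

83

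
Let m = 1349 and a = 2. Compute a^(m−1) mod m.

2^1 ≡ 2 (mod 1349)
2^2 ≡ 2^2 = 4 ≡ 4 (mod 1349)
2^4 ≡ 4^2 = 16 ≡ 16 (mod 1349)
2^8 ≡ 16^2 = 256 ≡ 256 (mod 1349)
2^16 ≡ 256^2 = 65536 ≡ 784 (mod 1349)
2^32 ≡ 784^2 = 614656 ≡ 861 (mod 1349)
2^64 ≡ 861^2 = 741321 ≡ 720 (mod 1349)
2^128 ≡ 720^2 = 518400 ≡ 384 (mod 1349)
2^256 ≡ 384^2 = 147456 ≡ 415 (mod 1349)
2^512 ≡ 415^2 = 172225 ≡ 902 (mod 1349)
2^1024 ≡ 902^2 = 813604 ≡ 157 (mod 1349)
1348 = 1024 + 256 + 64 + 4 in binary powers of 2.
So 2^1348 ≡ 157 · 415 · 720 · 16 ≡ 651 (mod 1349).
Since 651 ≠ 1, base 2 is a Fermat witness: 1349 is composite.

651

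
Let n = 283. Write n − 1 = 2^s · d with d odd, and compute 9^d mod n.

1

283 − 1 = 282 = 2^1 · 141, so d = 141.
9^1 ≡ 9 (mod 283)
9^2 ≡ 9^2 = 81 ≡ 81 (mod 283)
9^4 ≡ 81^2 = 6561 ≡ 52 (mod 283)
9^8 ≡ 52^2 = 2704 ≡ 157 (mod 283)
9^16 ≡ 157^2 = 24649 ≡ 28 (mod 283)
9^32 ≡ 28^2 = 784 ≡ 218 (mod 283)
9^64 ≡ 218^2 = 47524 ≡ 263 (mod 283)
9^128 ≡ 263^2 = 69169 ≡ 117 (mod 283)
141 = 128 + 8 + 4 + 1 in binary powers of 2.
So 9^141 ≡ 117 · 157 · 52 · 9 ≡ 1 (mod 283).
Since 9^d ≡ 1 (mod 283), base 9 does not prove 283 composite.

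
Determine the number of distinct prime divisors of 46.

2

46 = 2 · 23
46 = 2 · 23, which has 2 distinct prime factors.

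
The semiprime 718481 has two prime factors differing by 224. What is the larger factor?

967

Since p = q + 224, we have 718481 = q(q + 224), so q² + 224q − 718481 = 0.
Discriminant: 224² + 4·718481 = 50176 + 2873924 = 2924100; √2924100 = 1710.
q = (−224 + 1710)/2 = 743, and p = q + 224 = 967.
Check: 743 · 967 = 718481.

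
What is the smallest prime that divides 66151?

83

66151 is odd.
Digit sum 19, not divisible by 3.
Ends in 1: not divisible by 5.
7: 66151 = 7·9450 + 1
11: 66151 = 11·6013 + 8
13: 66151 = 13·5088 + 7
17: 66151 = 17·3891 + 4
19: 66151 = 19·3481 + 12
23: 66151 = 23·2876 + 3
29: 66151 = 29·2281 + 2
31: 66151 = 31·2133 + 28
37: 66151 = 37·1787 + 32
41: 66151 = 41·1613 + 18
43: 66151 = 43·1538 + 17
47: 66151 = 47·1407 + 22
53: 66151 = 53·1248 + 7
59: 66151 = 59·1121 + 12
61: 66151 = 61·1084 + 27
67: 66151 = 67·987 + 22
71: 66151 = 71·931 + 50
73: 66151 = 73·906 + 13
79: 66151 = 79·837 + 28
83: 66151 = 83·797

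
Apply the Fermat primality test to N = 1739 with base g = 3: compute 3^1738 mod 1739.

1070

3^1 ≡ 3 (mod 1739)
3^2 ≡ 3^2 = 9 ≡ 9 (mod 1739)
3^4 ≡ 9^2 = 81 ≡ 81 (mod 1739)
3^8 ≡ 81^2 = 6561 ≡ 1344 (mod 1739)
3^16 ≡ 1344^2 = 1806336 ≡ 1254 (mod 1739)
3^32 ≡ 1254^2 = 1572516 ≡ 460 (mod 1739)
3^64 ≡ 460^2 = 211600 ≡ 1181 (mod 1739)
3^128 ≡ 1181^2 = 1394761 ≡ 83 (mod 1739)
3^256 ≡ 83^2 = 6889 ≡ 1672 (mod 1739)
3^512 ≡ 1672^2 = 2795584 ≡ 1011 (mod 1739)
3^1024 ≡ 1011^2 = 1022121 ≡ 1328 (mod 1739)
1738 = 1024 + 512 + 128 + 64 + 8 + 2 in binary powers of 2.
So 3^1738 ≡ 1328 · 1011 · 83 · 1181 · 1344 · 9 ≡ 1070 (mod 1739).
Since 1070 ≠ 1, base 3 is a Fermat witness: 1739 is composite.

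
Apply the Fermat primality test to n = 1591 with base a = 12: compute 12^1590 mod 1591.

12^1 ≡ 12 (mod 1591)
12^2 ≡ 12^2 = 144 ≡ 144 (mod 1591)
12^4 ≡ 144^2 = 20736 ≡ 53 (mod 1591)
12^8 ≡ 53^2 = 2809 ≡ 1218 (mod 1591)
12^16 ≡ 1218^2 = 1483524 ≡ 712 (mod 1591)
12^32 ≡ 712^2 = 506944 ≡ 1006 (mod 1591)
12^64 ≡ 1006^2 = 1012036 ≡ 160 (mod 1591)
12^128 ≡ 160^2 = 25600 ≡ 144 (mod 1591)
12^256 ≡ 144^2 = 20736 ≡ 53 (mod 1591)
12^512 ≡ 53^2 = 2809 ≡ 1218 (mod 1591)
12^1024 ≡ 1218^2 = 1483524 ≡ 712 (mod 1591)
1590 = 1024 + 512 + 32 + 16 + 4 + 2 in binary powers of 2.
So 12^1590 ≡ 712 · 1218 · 1006 · 712 · 53 · 144 ≡ 84 (mod 1591).
Since 84 ≠ 1, base 12 is a Fermat witness: 1591 is composite.

84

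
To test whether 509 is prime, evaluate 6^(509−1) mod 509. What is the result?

6^1 ≡ 6 (mod 509)
6^2 ≡ 6^2 = 36 ≡ 36 (mod 509)
6^4 ≡ 36^2 = 1296 ≡ 278 (mod 509)
6^8 ≡ 278^2 = 77284 ≡ 425 (mod 509)
6^16 ≡ 425^2 = 180625 ≡ 439 (mod 509)
6^32 ≡ 439^2 = 192721 ≡ 319 (mod 509)
6^64 ≡ 319^2 = 101761 ≡ 470 (mod 509)
6^128 ≡ 470^2 = 220900 ≡ 503 (mod 509)
6^256 ≡ 503^2 = 253009 ≡ 36 (mod 509)
508 = 256 + 128 + 64 + 32 + 16 + 8 + 4 in binary powers of 2.
So 6^508 ≡ 36 · 503 · 470 · 319 · 439 · 425 · 278 ≡ 1 (mod 509).
Since the result is 1, base 6 gives no evidence that 509 is composite.

1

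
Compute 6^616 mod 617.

1

6^1 ≡ 6 (mod 617)
6^2 ≡ 6^2 = 36 ≡ 36 (mod 617)
6^4 ≡ 36^2 = 1296 ≡ 62 (mod 617)
6^8 ≡ 62^2 = 3844 ≡ 142 (mod 617)
6^16 ≡ 142^2 = 20164 ≡ 420 (mod 617)
6^32 ≡ 420^2 = 176400 ≡ 555 (mod 617)
6^64 ≡ 555^2 = 308025 ≡ 142 (mod 617)
6^128 ≡ 142^2 = 20164 ≡ 420 (mod 617)
6^256 ≡ 420^2 = 176400 ≡ 555 (mod 617)
6^512 ≡ 555^2 = 308025 ≡ 142 (mod 617)
616 = 512 + 64 + 32 + 8 in binary powers of 2.
So 6^616 ≡ 142 · 142 · 555 · 142 ≡ 1 (mod 617).
Since the result is 1, base 6 gives no evidence that 617 is composite.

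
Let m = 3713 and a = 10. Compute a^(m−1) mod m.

10^1 ≡ 10 (mod 3713)
10^2 ≡ 10^2 = 100 ≡ 100 (mod 3713)
10^4 ≡ 100^2 = 10000 ≡ 2574 (mod 3713)
10^8 ≡ 2574^2 = 6625476 ≡ 1484 (mod 3713)
10^16 ≡ 1484^2 = 2202256 ≡ 447 (mod 3713)
10^32 ≡ 447^2 = 199809 ≡ 3020 (mod 3713)
10^64 ≡ 3020^2 = 9120400 ≡ 1272 (mod 3713)
10^128 ≡ 1272^2 = 1617984 ≡ 2829 (mod 3713)
10^256 ≡ 2829^2 = 8003241 ≡ 1726 (mod 3713)
10^512 ≡ 1726^2 = 2979076 ≡ 1250 (mod 3713)
10^1024 ≡ 1250^2 = 1562500 ≡ 3040 (mod 3713)
10^2048 ≡ 3040^2 = 9241600 ≡ 3656 (mod 3713)
3712 = 2048 + 1024 + 512 + 128 in binary powers of 2.
So 10^3712 ≡ 3656 · 3040 · 1250 · 2829 ≡ 2550 (mod 3713).
Since 2550 ≠ 1, base 10 is a Fermat witness: 3713 is composite.

2550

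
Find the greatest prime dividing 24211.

24211 = 11 · 2201
2201 = 31 · 71
71 is prime.
So 24211 = 11 · 31 · 71; the largest prime factor is 71.

71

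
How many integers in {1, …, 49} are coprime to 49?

Factor: 49 = 7^2.
φ(49) = 7^1·(7−1) = 42.

42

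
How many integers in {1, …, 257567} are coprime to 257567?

238464

Factor: 257567 = 17 · 109 · 139.
φ(257567) = (17−1) · (109−1) · (139−1) = 16 · 108 · 138 = 238464.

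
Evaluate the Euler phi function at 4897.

Factor: 4897 = 59 · 83.
φ(4897) = (59−1) · (83−1) = 58 · 82 = 4756.

4756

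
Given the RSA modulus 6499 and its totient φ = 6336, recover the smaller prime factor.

67

φ(n) = (p−1)(q−1) = n − (p+q) + 1, so p + q = 6499 − 6336 + 1 = 164.
p and q are the roots of t² − 164t + 6499 = 0.
Discriminant: 164² − 4·6499 = 26896 − 25996 = 900; √900 = 30.
q = (164 − 30)/2 = 67, p = (164 + 30)/2 = 97.
Check: 67 · 97 = 6499.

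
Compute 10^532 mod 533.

10^1 ≡ 10 (mod 533)
10^2 ≡ 10^2 = 100 ≡ 100 (mod 533)
10^4 ≡ 100^2 = 10000 ≡ 406 (mod 533)
10^8 ≡ 406^2 = 164836 ≡ 139 (mod 533)
10^16 ≡ 139^2 = 19321 ≡ 133 (mod 533)
10^32 ≡ 133^2 = 17689 ≡ 100 (mod 533)
10^64 ≡ 100^2 = 10000 ≡ 406 (mod 533)
10^128 ≡ 406^2 = 164836 ≡ 139 (mod 533)
10^256 ≡ 139^2 = 19321 ≡ 133 (mod 533)
10^512 ≡ 133^2 = 17689 ≡ 100 (mod 533)
532 = 512 + 16 + 4 in binary powers of 2.
So 10^532 ≡ 100 · 133 · 406 ≡ 510 (mod 533).
Since 510 ≠ 1, base 10 is a Fermat witness: 533 is composite.

510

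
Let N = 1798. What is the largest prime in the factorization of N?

1798 = 2 · 899
899 = 29 · 31
31 is prime.
So 1798 = 2 · 29 · 31; the largest prime factor is 31.

31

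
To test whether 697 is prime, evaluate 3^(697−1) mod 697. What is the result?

3^1 ≡ 3 (mod 697)
3^2 ≡ 3^2 = 9 ≡ 9 (mod 697)
3^4 ≡ 9^2 = 81 ≡ 81 (mod 697)
3^8 ≡ 81^2 = 6561 ≡ 288 (mod 697)
3^16 ≡ 288^2 = 82944 ≡ 1 (mod 697)
3^32 ≡ 1^2 = 1 ≡ 1 (mod 697)
3^64 ≡ 1^2 = 1 ≡ 1 (mod 697)
3^128 ≡ 1^2 = 1 ≡ 1 (mod 697)
3^256 ≡ 1^2 = 1 ≡ 1 (mod 697)
3^512 ≡ 1^2 = 1 ≡ 1 (mod 697)
696 = 512 + 128 + 32 + 16 + 8 in binary powers of 2.
So 3^696 ≡ 1 · 1 · 1 · 1 · 288 ≡ 288 (mod 697).
Since 288 ≠ 1, base 3 is a Fermat witness: 697 is composite.

288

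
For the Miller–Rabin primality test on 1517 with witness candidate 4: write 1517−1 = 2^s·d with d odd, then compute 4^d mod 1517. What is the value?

1517 − 1 = 1516 = 2^2 · 379, so d = 379.
4^1 ≡ 4 (mod 1517)
4^2 ≡ 4^2 = 16 ≡ 16 (mod 1517)
4^4 ≡ 16^2 = 256 ≡ 256 (mod 1517)
4^8 ≡ 256^2 = 65536 ≡ 305 (mod 1517)
4^16 ≡ 305^2 = 93025 ≡ 488 (mod 1517)
4^32 ≡ 488^2 = 238144 ≡ 1492 (mod 1517)
4^64 ≡ 1492^2 = 2226064 ≡ 625 (mod 1517)
4^128 ≡ 625^2 = 390625 ≡ 756 (mod 1517)
4^256 ≡ 756^2 = 571536 ≡ 1144 (mod 1517)
379 = 256 + 64 + 32 + 16 + 8 + 2 + 1 in binary powers of 2.
So 4^379 ≡ 1144 · 625 · 1492 · 488 · 305 · 16 · 4 ≡ 892 (mod 1517).
Squaring chain: 892 → 756; never reaches −1, so base 4 is a Miller–Rabin witness that 1517 is composite.

892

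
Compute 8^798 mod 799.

8^1 ≡ 8 (mod 799)
8^2 ≡ 8^2 = 64 ≡ 64 (mod 799)
8^4 ≡ 64^2 = 4096 ≡ 101 (mod 799)
8^8 ≡ 101^2 = 10201 ≡ 613 (mod 799)
8^16 ≡ 613^2 = 375769 ≡ 239 (mod 799)
8^32 ≡ 239^2 = 57121 ≡ 392 (mod 799)
8^64 ≡ 392^2 = 153664 ≡ 256 (mod 799)
8^128 ≡ 256^2 = 65536 ≡ 18 (mod 799)
8^256 ≡ 18^2 = 324 ≡ 324 (mod 799)
8^512 ≡ 324^2 = 104976 ≡ 307 (mod 799)
798 = 512 + 256 + 16 + 8 + 4 + 2 in binary powers of 2.
So 8^798 ≡ 307 · 324 · 239 · 613 · 101 · 64 ≡ 4 (mod 799).
Since 4 ≠ 1, base 8 is a Fermat witness: 799 is composite.

4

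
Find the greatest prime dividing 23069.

59

23069 = 17 · 1357
1357 = 23 · 59
59 is prime.
So 23069 = 17 · 23 · 59; the largest prime factor is 59.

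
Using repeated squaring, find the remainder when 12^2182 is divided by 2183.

164

12^1 ≡ 12 (mod 2183)
12^2 ≡ 12^2 = 144 ≡ 144 (mod 2183)
12^4 ≡ 144^2 = 20736 ≡ 1089 (mod 2183)
12^8 ≡ 1089^2 = 1185921 ≡ 552 (mod 2183)
12^16 ≡ 552^2 = 304704 ≡ 1267 (mod 2183)
12^32 ≡ 1267^2 = 1605289 ≡ 784 (mod 2183)
12^64 ≡ 784^2 = 614656 ≡ 1233 (mod 2183)
12^128 ≡ 1233^2 = 1520289 ≡ 921 (mod 2183)
12^256 ≡ 921^2 = 848241 ≡ 1237 (mod 2183)
12^512 ≡ 1237^2 = 1530169 ≡ 2069 (mod 2183)
12^1024 ≡ 2069^2 = 4280761 ≡ 2081 (mod 2183)
12^2048 ≡ 2081^2 = 4330561 ≡ 1672 (mod 2183)
2182 = 2048 + 128 + 4 + 2 in binary powers of 2.
So 12^2182 ≡ 1672 · 921 · 1089 · 144 ≡ 164 (mod 2183).
Since 164 ≠ 1, base 12 is a Fermat witness: 2183 is composite.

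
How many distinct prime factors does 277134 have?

277134 = 2 · 138567
138567 = 3 · 46189
46189 = 11 · 4199
4199 = 13 · 323
323 = 17 · 19
277134 = 2 · 3 · 11 · 13 · 17 · 19, which has 6 distinct prime factors.

6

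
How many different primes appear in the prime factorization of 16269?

4

16269 = 3 · 5423
5423 = 11 · 493
493 = 17 · 29
16269 = 3 · 11 · 17 · 29, which has 4 distinct prime factors.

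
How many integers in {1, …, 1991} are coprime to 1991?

1800

Factor: 1991 = 11 · 181.
φ(1991) = (11−1) · (181−1) = 10 · 180 = 1800.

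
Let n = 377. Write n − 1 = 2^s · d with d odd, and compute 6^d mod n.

323

377 − 1 = 376 = 2^3 · 47, so d = 47.
6^1 ≡ 6 (mod 377)
6^2 ≡ 6^2 = 36 ≡ 36 (mod 377)
6^4 ≡ 36^2 = 1296 ≡ 165 (mod 377)
6^8 ≡ 165^2 = 27225 ≡ 81 (mod 377)
6^16 ≡ 81^2 = 6561 ≡ 152 (mod 377)
6^32 ≡ 152^2 = 23104 ≡ 107 (mod 377)
47 = 32 + 8 + 4 + 2 + 1 in binary powers of 2.
So 6^47 ≡ 107 · 81 · 165 · 36 · 6 ≡ 323 (mod 377).
Squaring chain: 323 → 277 → 198; never reaches −1, so base 6 is a Miller–Rabin witness that 377 is composite.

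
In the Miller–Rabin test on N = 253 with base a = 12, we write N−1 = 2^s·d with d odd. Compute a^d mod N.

100

253 − 1 = 252 = 2^2 · 63, so d = 63.
12^1 ≡ 12 (mod 253)
12^2 ≡ 12^2 = 144 ≡ 144 (mod 253)
12^4 ≡ 144^2 = 20736 ≡ 243 (mod 253)
12^8 ≡ 243^2 = 59049 ≡ 100 (mod 253)
12^16 ≡ 100^2 = 10000 ≡ 133 (mod 253)
12^32 ≡ 133^2 = 17689 ≡ 232 (mod 253)
63 = 32 + 16 + 8 + 4 + 2 + 1 in binary powers of 2.
So 12^63 ≡ 232 · 133 · 100 · 243 · 144 · 12 ≡ 100 (mod 253).
Squaring chain: 100 → 133; never reaches −1, so base 12 is a Miller–Rabin witness that 253 is composite.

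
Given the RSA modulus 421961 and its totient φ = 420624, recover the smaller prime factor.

φ(n) = (p−1)(q−1) = n − (p+q) + 1, so p + q = 421961 − 420624 + 1 = 1338.
p and q are the roots of t² − 1338t + 421961 = 0.
Discriminant: 1338² − 4·421961 = 1790244 − 1687844 = 102400; √102400 = 320.
q = (1338 − 320)/2 = 509, p = (1338 + 320)/2 = 829.
Check: 509 · 829 = 421961.

509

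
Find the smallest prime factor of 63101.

89

63101 is odd.
Digit sum 11, not divisible by 3.
Ends in 1: not divisible by 5.
7: 63101 = 7·9014 + 3
11: 63101 = 11·5736 + 5
13: 63101 = 13·4853 + 12
17: 63101 = 17·3711 + 14
19: 63101 = 19·3321 + 2
23: 63101 = 23·2743 + 12
29: 63101 = 29·2175 + 26
31: 63101 = 31·2035 + 16
37: 63101 = 37·1705 + 16
41: 63101 = 41·1539 + 2
43: 63101 = 43·1467 + 20
47: 63101 = 47·1342 + 27
53: 63101 = 53·1190 + 31
59: 63101 = 59·1069 + 30
61: 63101 = 61·1034 + 27
67: 63101 = 67·941 + 54
71: 63101 = 71·888 + 53
73: 63101 = 73·864 + 29
79: 63101 = 79·798 + 59
83: 63101 = 83·760 + 21
89: 63101 = 89·709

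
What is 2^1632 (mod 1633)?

476

2^1 ≡ 2 (mod 1633)
2^2 ≡ 2^2 = 4 ≡ 4 (mod 1633)
2^4 ≡ 4^2 = 16 ≡ 16 (mod 1633)
2^8 ≡ 16^2 = 256 ≡ 256 (mod 1633)
2^16 ≡ 256^2 = 65536 ≡ 216 (mod 1633)
2^32 ≡ 216^2 = 46656 ≡ 932 (mod 1633)
2^64 ≡ 932^2 = 868624 ≡ 1501 (mod 1633)
2^128 ≡ 1501^2 = 2253001 ≡ 1094 (mod 1633)
2^256 ≡ 1094^2 = 1196836 ≡ 1480 (mod 1633)
2^512 ≡ 1480^2 = 2190400 ≡ 547 (mod 1633)
2^1024 ≡ 547^2 = 299209 ≡ 370 (mod 1633)
1632 = 1024 + 512 + 64 + 32 in binary powers of 2.
So 2^1632 ≡ 370 · 547 · 1501 · 932 ≡ 476 (mod 1633).
Since 476 ≠ 1, base 2 is a Fermat witness: 1633 is composite.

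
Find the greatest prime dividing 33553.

89

33553 = 13 · 2581
2581 = 29 · 89
89 is prime.
So 33553 = 13 · 29 · 89; the largest prime factor is 89.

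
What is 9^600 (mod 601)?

1

9^1 ≡ 9 (mod 601)
9^2 ≡ 9^2 = 81 ≡ 81 (mod 601)
9^4 ≡ 81^2 = 6561 ≡ 551 (mod 601)
9^8 ≡ 551^2 = 303601 ≡ 96 (mod 601)
9^16 ≡ 96^2 = 9216 ≡ 201 (mod 601)
9^32 ≡ 201^2 = 40401 ≡ 134 (mod 601)
9^64 ≡ 134^2 = 17956 ≡ 527 (mod 601)
9^128 ≡ 527^2 = 277729 ≡ 67 (mod 601)
9^256 ≡ 67^2 = 4489 ≡ 282 (mod 601)
9^512 ≡ 282^2 = 79524 ≡ 192 (mod 601)
600 = 512 + 64 + 16 + 8 in binary powers of 2.
So 9^600 ≡ 192 · 527 · 201 · 96 ≡ 1 (mod 601).
Since the result is 1, base 9 gives no evidence that 601 is composite.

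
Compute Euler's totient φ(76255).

60000

Factor: 76255 = 5 · 101 · 151.
φ(76255) = (5−1) · (101−1) · (151−1) = 4 · 100 · 150 = 60000.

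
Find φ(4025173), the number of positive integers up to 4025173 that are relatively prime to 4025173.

3947328

Factor: 4025173 = 113 · 179 · 199.
φ(4025173) = (113−1) · (179−1) · (199−1) = 112 · 178 · 198 = 3947328.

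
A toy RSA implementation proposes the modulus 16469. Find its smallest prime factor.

16469 is odd.
Digit sum 26, not divisible by 3.
Ends in 9: not divisible by 5.
7: 16469 = 7·2352 + 5
11: 16469 = 11·1497 + 2
13: 16469 = 13·1266 + 11
17: 16469 = 17·968 + 13
19: 16469 = 19·866 + 15
23: 16469 = 23·716 + 1
29: 16469 = 29·567 + 26
31: 16469 = 31·531 + 8
37: 16469 = 37·445 + 4
41: 16469 = 41·401 + 28
43: 16469 = 43·383

43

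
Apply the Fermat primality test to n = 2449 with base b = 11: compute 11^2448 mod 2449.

2141

11^1 ≡ 11 (mod 2449)
11^2 ≡ 11^2 = 121 ≡ 121 (mod 2449)
11^4 ≡ 121^2 = 14641 ≡ 2396 (mod 2449)
11^8 ≡ 2396^2 = 5740816 ≡ 360 (mod 2449)
11^16 ≡ 360^2 = 129600 ≡ 2252 (mod 2449)
11^32 ≡ 2252^2 = 5071504 ≡ 2074 (mod 2449)
11^64 ≡ 2074^2 = 4301476 ≡ 1032 (mod 2449)
11^128 ≡ 1032^2 = 1065024 ≡ 2158 (mod 2449)
11^256 ≡ 2158^2 = 4656964 ≡ 1415 (mod 2449)
11^512 ≡ 1415^2 = 2002225 ≡ 1392 (mod 2449)
11^1024 ≡ 1392^2 = 1937664 ≡ 505 (mod 2449)
11^2048 ≡ 505^2 = 255025 ≡ 329 (mod 2449)
2448 = 2048 + 256 + 128 + 16 in binary powers of 2.
So 11^2448 ≡ 329 · 1415 · 2158 · 2252 ≡ 2141 (mod 2449).
Since 2141 ≠ 1, base 11 is a Fermat witness: 2449 is composite.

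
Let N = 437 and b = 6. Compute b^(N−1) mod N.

118

6^1 ≡ 6 (mod 437)
6^2 ≡ 6^2 = 36 ≡ 36 (mod 437)
6^4 ≡ 36^2 = 1296 ≡ 422 (mod 437)
6^8 ≡ 422^2 = 178084 ≡ 225 (mod 437)
6^16 ≡ 225^2 = 50625 ≡ 370 (mod 437)
6^32 ≡ 370^2 = 136900 ≡ 119 (mod 437)
6^64 ≡ 119^2 = 14161 ≡ 177 (mod 437)
6^128 ≡ 177^2 = 31329 ≡ 302 (mod 437)
6^256 ≡ 302^2 = 91204 ≡ 308 (mod 437)
436 = 256 + 128 + 32 + 16 + 4 in binary powers of 2.
So 6^436 ≡ 308 · 302 · 119 · 370 · 422 ≡ 118 (mod 437).
Since 118 ≠ 1, base 6 is a Fermat witness: 437 is composite.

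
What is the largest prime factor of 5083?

23

5083 = 13 · 391
391 = 17 · 23
23 is prime.
So 5083 = 13 · 17 · 23; the largest prime factor is 23.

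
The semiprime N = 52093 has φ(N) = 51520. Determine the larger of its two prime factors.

461

φ(n) = (p−1)(q−1) = n − (p+q) + 1, so p + q = 52093 − 51520 + 1 = 574.
p and q are the roots of t² − 574t + 52093 = 0.
Discriminant: 574² − 4·52093 = 329476 − 208372 = 121104; √121104 = 348.
q = (574 − 348)/2 = 113, p = (574 + 348)/2 = 461.
Check: 113 · 461 = 52093.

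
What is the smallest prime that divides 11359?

11359 is odd.
Digit sum 19, not divisible by 3.
Ends in 9: not divisible by 5.
7: 11359 = 7·1622 + 5
11: 11359 = 11·1032 + 7
13: 11359 = 13·873 + 10
17: 11359 = 17·668 + 3
19: 11359 = 19·597 + 16
23: 11359 = 23·493 + 20
29: 11359 = 29·391 + 20
31: 11359 = 31·366 + 13
37: 11359 = 37·307

37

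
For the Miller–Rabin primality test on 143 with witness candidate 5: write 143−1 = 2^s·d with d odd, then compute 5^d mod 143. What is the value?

143 − 1 = 142 = 2^1 · 71, so d = 71.
5^1 ≡ 5 (mod 143)
5^2 ≡ 5^2 = 25 ≡ 25 (mod 143)
5^4 ≡ 25^2 = 625 ≡ 53 (mod 143)
5^8 ≡ 53^2 = 2809 ≡ 92 (mod 143)
5^16 ≡ 92^2 = 8464 ≡ 27 (mod 143)
5^32 ≡ 27^2 = 729 ≡ 14 (mod 143)
5^64 ≡ 14^2 = 196 ≡ 53 (mod 143)
71 = 64 + 4 + 2 + 1 in binary powers of 2.
So 5^71 ≡ 53 · 53 · 25 · 5 ≡ 60 (mod 143).
Squaring chain: 60; never reaches −1, so base 5 is a Miller–Rabin witness that 143 is composite.

60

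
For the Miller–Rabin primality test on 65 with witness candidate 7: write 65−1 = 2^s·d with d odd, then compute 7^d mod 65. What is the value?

7

65 − 1 = 64 = 2^6 · 1, so d = 1.
7^1 ≡ 7 (mod 65)
1 = 1 in binary powers of 2.
So 7^1 ≡ 7 ≡ 7 (mod 65).
Squaring chain: 7 → 49 → 61 → 16 → 61 → 16; never reaches −1, so base 7 is a Miller–Rabin witness that 65 is composite.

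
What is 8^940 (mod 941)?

1

8^1 ≡ 8 (mod 941)
8^2 ≡ 8^2 = 64 ≡ 64 (mod 941)
8^4 ≡ 64^2 = 4096 ≡ 332 (mod 941)
8^8 ≡ 332^2 = 110224 ≡ 127 (mod 941)
8^16 ≡ 127^2 = 16129 ≡ 132 (mod 941)
8^32 ≡ 132^2 = 17424 ≡ 486 (mod 941)
8^64 ≡ 486^2 = 236196 ≡ 5 (mod 941)
8^128 ≡ 5^2 = 25 ≡ 25 (mod 941)
8^256 ≡ 25^2 = 625 ≡ 625 (mod 941)
8^512 ≡ 625^2 = 390625 ≡ 110 (mod 941)
940 = 512 + 256 + 128 + 32 + 8 + 4 in binary powers of 2.
So 8^940 ≡ 110 · 625 · 25 · 486 · 127 · 332 ≡ 1 (mod 941).
Since the result is 1, base 8 gives no evidence that 941 is composite.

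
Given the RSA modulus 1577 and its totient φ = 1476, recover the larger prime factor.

83

φ(n) = (p−1)(q−1) = n − (p+q) + 1, so p + q = 1577 − 1476 + 1 = 102.
p and q are the roots of t² − 102t + 1577 = 0.
Discriminant: 102² − 4·1577 = 10404 − 6308 = 4096; √4096 = 64.
q = (102 − 64)/2 = 19, p = (102 + 64)/2 = 83.
Check: 19 · 83 = 1577.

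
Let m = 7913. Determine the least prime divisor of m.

7913 is odd.
Digit sum 20, not divisible by 3.
Ends in 3: not divisible by 5.
7: 7913 = 7·1130 + 3
11: 7913 = 11·719 + 4
13: 7913 = 13·608 + 9
17: 7913 = 17·465 + 8
19: 7913 = 19·416 + 9
23: 7913 = 23·344 + 1
29: 7913 = 29·272 + 25
31: 7913 = 31·255 + 8
37: 7913 = 37·213 + 32
41: 7913 = 41·193

41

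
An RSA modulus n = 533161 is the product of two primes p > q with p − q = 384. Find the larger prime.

Since p = q + 384, we have 533161 = q(q + 384), so q² + 384q − 533161 = 0.
Discriminant: 384² + 4·533161 = 147456 + 2132644 = 2280100; √2280100 = 1510.
q = (−384 + 1510)/2 = 563, and p = q + 384 = 947.
Check: 563 · 947 = 533161.

947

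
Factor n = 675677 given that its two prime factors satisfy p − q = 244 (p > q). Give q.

Since p = q + 244, we have 675677 = q(q + 244), so q² + 244q − 675677 = 0.
Discriminant: 244² + 4·675677 = 59536 + 2702708 = 2762244; √2762244 = 1662.
q = (−244 + 1662)/2 = 709, and p = q + 244 = 953.
Check: 709 · 953 = 675677.

709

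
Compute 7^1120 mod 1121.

558

7^1 ≡ 7 (mod 1121)
7^2 ≡ 7^2 = 49 ≡ 49 (mod 1121)
7^4 ≡ 49^2 = 2401 ≡ 159 (mod 1121)
7^8 ≡ 159^2 = 25281 ≡ 619 (mod 1121)
7^16 ≡ 619^2 = 383161 ≡ 900 (mod 1121)
7^32 ≡ 900^2 = 810000 ≡ 638 (mod 1121)
7^64 ≡ 638^2 = 407044 ≡ 121 (mod 1121)
7^128 ≡ 121^2 = 14641 ≡ 68 (mod 1121)
7^256 ≡ 68^2 = 4624 ≡ 140 (mod 1121)
7^512 ≡ 140^2 = 19600 ≡ 543 (mod 1121)
7^1024 ≡ 543^2 = 294849 ≡ 26 (mod 1121)
1120 = 1024 + 64 + 32 in binary powers of 2.
So 7^1120 ≡ 26 · 121 · 638 ≡ 558 (mod 1121).
Since 558 ≠ 1, base 7 is a Fermat witness: 1121 is composite.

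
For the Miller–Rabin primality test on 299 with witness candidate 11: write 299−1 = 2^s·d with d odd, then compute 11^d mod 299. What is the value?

299 − 1 = 298 = 2^1 · 149, so d = 149.
11^1 ≡ 11 (mod 299)
11^2 ≡ 11^2 = 121 ≡ 121 (mod 299)
11^4 ≡ 121^2 = 14641 ≡ 289 (mod 299)
11^8 ≡ 289^2 = 83521 ≡ 100 (mod 299)
11^16 ≡ 100^2 = 10000 ≡ 133 (mod 299)
11^32 ≡ 133^2 = 17689 ≡ 48 (mod 299)
11^64 ≡ 48^2 = 2304 ≡ 211 (mod 299)
11^128 ≡ 211^2 = 44521 ≡ 269 (mod 299)
149 = 128 + 16 + 4 + 1 in binary powers of 2.
So 11^149 ≡ 269 · 133 · 289 · 11 ≡ 267 (mod 299).
Squaring chain: 267; never reaches −1, so base 11 is a Miller–Rabin witness that 299 is composite.

267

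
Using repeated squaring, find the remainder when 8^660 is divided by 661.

8^1 ≡ 8 (mod 661)
8^2 ≡ 8^2 = 64 ≡ 64 (mod 661)
8^4 ≡ 64^2 = 4096 ≡ 130 (mod 661)
8^8 ≡ 130^2 = 16900 ≡ 375 (mod 661)
8^16 ≡ 375^2 = 140625 ≡ 493 (mod 661)
8^32 ≡ 493^2 = 243049 ≡ 462 (mod 661)
8^64 ≡ 462^2 = 213444 ≡ 602 (mod 661)
8^128 ≡ 602^2 = 362404 ≡ 176 (mod 661)
8^256 ≡ 176^2 = 30976 ≡ 570 (mod 661)
8^512 ≡ 570^2 = 324900 ≡ 349 (mod 661)
660 = 512 + 128 + 16 + 4 in binary powers of 2.
So 8^660 ≡ 349 · 176 · 493 · 130 ≡ 1 (mod 661).
Since the result is 1, base 8 gives no evidence that 661 is composite.

1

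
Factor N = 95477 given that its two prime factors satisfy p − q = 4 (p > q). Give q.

307

Since p = q + 4, we have 95477 = q(q + 4), so q² + 4q − 95477 = 0.
Discriminant: 4² + 4·95477 = 16 + 381908 = 381924; √381924 = 618.
q = (−4 + 618)/2 = 307, and p = q + 4 = 311.
Check: 307 · 311 = 95477.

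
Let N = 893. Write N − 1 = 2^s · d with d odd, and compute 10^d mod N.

893 − 1 = 892 = 2^2 · 223, so d = 223.
10^1 ≡ 10 (mod 893)
10^2 ≡ 10^2 = 100 ≡ 100 (mod 893)
10^4 ≡ 100^2 = 10000 ≡ 177 (mod 893)
10^8 ≡ 177^2 = 31329 ≡ 74 (mod 893)
10^16 ≡ 74^2 = 5476 ≡ 118 (mod 893)
10^32 ≡ 118^2 = 13924 ≡ 529 (mod 893)
10^64 ≡ 529^2 = 279841 ≡ 332 (mod 893)
10^128 ≡ 332^2 = 110224 ≡ 385 (mod 893)
223 = 128 + 64 + 16 + 8 + 4 + 2 + 1 in binary powers of 2.
So 10^223 ≡ 385 · 332 · 118 · 74 · 177 · 100 · 10 ≡ 775 (mod 893).
Squaring chain: 775 → 529; never reaches −1, so base 10 is a Miller–Rabin witness that 893 is composite.

775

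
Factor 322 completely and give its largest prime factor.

322 = 2 · 161
161 = 7 · 23
23 is prime.
So 322 = 2 · 7 · 23; the largest prime factor is 23.

23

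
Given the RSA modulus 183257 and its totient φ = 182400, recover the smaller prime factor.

φ(n) = (p−1)(q−1) = n − (p+q) + 1, so p + q = 183257 − 182400 + 1 = 858.
p and q are the roots of t² − 858t + 183257 = 0.
Discriminant: 858² − 4·183257 = 736164 − 733028 = 3136; √3136 = 56.
q = (858 − 56)/2 = 401, p = (858 + 56)/2 = 457.
Check: 401 · 457 = 183257.

401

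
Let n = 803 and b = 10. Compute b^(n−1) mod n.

10^1 ≡ 10 (mod 803)
10^2 ≡ 10^2 = 100 ≡ 100 (mod 803)
10^4 ≡ 100^2 = 10000 ≡ 364 (mod 803)
10^8 ≡ 364^2 = 132496 ≡ 1 (mod 803)
10^16 ≡ 1^2 = 1 ≡ 1 (mod 803)
10^32 ≡ 1^2 = 1 ≡ 1 (mod 803)
10^64 ≡ 1^2 = 1 ≡ 1 (mod 803)
10^128 ≡ 1^2 = 1 ≡ 1 (mod 803)
10^256 ≡ 1^2 = 1 ≡ 1 (mod 803)
10^512 ≡ 1^2 = 1 ≡ 1 (mod 803)
802 = 512 + 256 + 32 + 2 in binary powers of 2.
So 10^802 ≡ 1 · 1 · 1 · 100 ≡ 100 (mod 803).
Since 100 ≠ 1, base 10 is a Fermat witness: 803 is composite.

100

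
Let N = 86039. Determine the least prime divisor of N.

86039 is odd.
Digit sum 26, not divisible by 3.
Ends in 9: not divisible by 5.
7: 86039 = 7·12291 + 2
11: 86039 = 11·7821 + 8
13: 86039 = 13·6618 + 5
17: 86039 = 17·5061 + 2
19: 86039 = 19·4528 + 7
23: 86039 = 23·3740 + 19
29: 86039 = 29·2966 + 25
31: 86039 = 31·2775 + 14
37: 86039 = 37·2325 + 14
41: 86039 = 41·2098 + 21
43: 86039 = 43·2000 + 39
47: 86039 = 47·1830 + 29
53: 86039 = 53·1623 + 20
59: 86039 = 59·1458 + 17
61: 86039 = 61·1410 + 29
67: 86039 = 67·1284 + 11
71: 86039 = 71·1211 + 58
73: 86039 = 73·1178 + 45
79: 86039 = 79·1089 + 8
83: 86039 = 83·1036 + 51
89: 86039 = 89·966 + 65
97: 86039 = 97·887

97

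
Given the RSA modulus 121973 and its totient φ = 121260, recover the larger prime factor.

431

φ(n) = (p−1)(q−1) = n − (p+q) + 1, so p + q = 121973 − 121260 + 1 = 714.
p and q are the roots of t² − 714t + 121973 = 0.
Discriminant: 714² − 4·121973 = 509796 − 487892 = 21904; √21904 = 148.
q = (714 − 148)/2 = 283, p = (714 + 148)/2 = 431.
Check: 283 · 431 = 121973.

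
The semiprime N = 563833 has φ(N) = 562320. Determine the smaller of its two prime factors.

φ(n) = (p−1)(q−1) = n − (p+q) + 1, so p + q = 563833 − 562320 + 1 = 1514.
p and q are the roots of t² − 1514t + 563833 = 0.
Discriminant: 1514² − 4·563833 = 2292196 − 2255332 = 36864; √36864 = 192.
q = (1514 − 192)/2 = 661, p = (1514 + 192)/2 = 853.
Check: 661 · 853 = 563833.

661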